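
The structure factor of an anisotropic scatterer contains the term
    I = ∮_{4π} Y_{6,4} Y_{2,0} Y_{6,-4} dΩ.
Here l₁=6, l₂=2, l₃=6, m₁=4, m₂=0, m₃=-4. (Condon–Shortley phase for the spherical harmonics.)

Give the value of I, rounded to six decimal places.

-0.022938

Checks pass: Σm=0; 14 even; l₃=6∈[4,8].
(2·6+1)(2·2+1)(2·6+1) = 845
Δ: 2! 10! 2! / 15! → 1/90090
sum: t=0:+1/69120 t=1:−1/14400 t=2:+1/69120 = -7/172800
3j²(6 2 6; 0 0 0) = Δ·Π!·Σ² = 14/715  (sign -1)
sum: t=0:+1/322560 t=1:−1/362880 t=2:+1/14515200 = 1/2419200
3j²(6 2 6; 4 0 -4) = Δ·Π!·Σ² = 2/5005  (sign +1)
combine: 4πI² = 845·14/715·2/5005 = 4/605
take √, sign -1: I = -0.02293757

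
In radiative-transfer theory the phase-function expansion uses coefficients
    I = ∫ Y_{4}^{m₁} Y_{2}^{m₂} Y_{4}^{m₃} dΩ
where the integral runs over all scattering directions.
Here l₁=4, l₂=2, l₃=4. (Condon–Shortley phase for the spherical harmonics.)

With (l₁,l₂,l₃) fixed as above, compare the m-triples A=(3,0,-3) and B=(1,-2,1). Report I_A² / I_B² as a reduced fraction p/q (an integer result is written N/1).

Shared (l₁,l₂,l₃)=(4,2,4): N and (l;000)² cancel in I_A²/I_B².
A: Δ = 2!·6!·2!/11! = 1/13860; Racah Σ t=0..1: t=0:+1/480 t=1:−1/720 = 1/1440; ⇒ 3j(4 2 4; 3 0 -3)² = 7/1980, sgn -1
B: Δ = 2!·6!·2!/11! = 1/13860; Racah Σ t=0..0: t=0:+1/144 = 1/144; ⇒ 3j(4 2 4; 1 -2 1)² = 10/231, sgn -1
I_A²/I_B² = (7/1980)/(10/231) = 49/600

49/600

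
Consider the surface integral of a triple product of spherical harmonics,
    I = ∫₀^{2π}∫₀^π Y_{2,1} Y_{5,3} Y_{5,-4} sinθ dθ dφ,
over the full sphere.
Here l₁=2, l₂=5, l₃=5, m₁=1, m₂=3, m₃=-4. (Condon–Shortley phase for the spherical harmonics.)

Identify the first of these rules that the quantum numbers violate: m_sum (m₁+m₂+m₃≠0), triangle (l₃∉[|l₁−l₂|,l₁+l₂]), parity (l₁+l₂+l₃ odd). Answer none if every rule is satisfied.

Σmᵢ = 0  ✓
l₃∈[|l₁−l₂|,l₁+l₂]=[3,7], have l₃=5  ✓
Σlᵢ = 12 ⇒ even  ✓

none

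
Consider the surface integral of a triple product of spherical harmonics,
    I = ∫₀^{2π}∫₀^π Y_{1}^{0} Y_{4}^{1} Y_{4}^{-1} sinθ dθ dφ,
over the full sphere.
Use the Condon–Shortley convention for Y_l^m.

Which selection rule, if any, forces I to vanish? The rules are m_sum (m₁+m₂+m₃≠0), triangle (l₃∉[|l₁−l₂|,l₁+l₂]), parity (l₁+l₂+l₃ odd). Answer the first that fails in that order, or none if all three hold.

azimuthal sum: 0 + 1 − 1 = 0  ✓
3 ≤ 4 ≤ 5 (triangle on l)  ✓
L = 1 + 4 + 4 = 9 (odd)  ✗

parity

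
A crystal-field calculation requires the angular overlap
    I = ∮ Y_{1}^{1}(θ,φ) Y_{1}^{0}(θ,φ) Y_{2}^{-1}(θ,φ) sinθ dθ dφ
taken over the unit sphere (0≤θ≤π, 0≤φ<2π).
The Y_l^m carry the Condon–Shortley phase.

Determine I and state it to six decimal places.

-0.218510

Checks pass: Σm=0; 4 even; l₃=2∈[0,2].
(2·1+1)(2·1+1)(2·2+1) = 45
Δ: 0! 2! 2! / 5! → 1/30
sum: t=0:+1/1 = 1/1
3j²(1 1 2; 0 0 0) = Δ·Π!·Σ² = 2/15  (sign +1)
sum: t=0:+1/2 = 1/2
3j²(1 1 2; 1 0 -1) = Δ·Π!·Σ² = 1/10  (sign -1)
combine: 4πI² = 45·2/15·1/10 = 3/5
take √, sign -1: I = -0.21850969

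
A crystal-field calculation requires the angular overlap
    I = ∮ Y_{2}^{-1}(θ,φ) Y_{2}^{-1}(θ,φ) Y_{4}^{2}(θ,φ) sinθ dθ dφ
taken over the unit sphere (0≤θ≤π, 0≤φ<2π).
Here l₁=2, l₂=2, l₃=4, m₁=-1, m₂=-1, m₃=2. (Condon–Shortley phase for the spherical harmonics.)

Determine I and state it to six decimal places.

0.254875

Rules hold: Σm=0, L=8 even, 0≤4≤4.
N = 5·5·9 = 225
Δ = 0!·4!·4!/9! = 1/630
Racah Σ t=0..0: t=0:+1/16 = 1/16
⇒ 3j(2 2 4; 0 0 0)² = 2/35, sgn +1
Racah Σ t=0..0: t=0:+1/36 = 1/36
⇒ 3j(2 2 4; -1 -1 2)² = 4/63, sgn +1
4πI² = N·(3j₀)²·(3jₘ)² = 40/49
I = +1·√(0.816327/4π) = 0.25487487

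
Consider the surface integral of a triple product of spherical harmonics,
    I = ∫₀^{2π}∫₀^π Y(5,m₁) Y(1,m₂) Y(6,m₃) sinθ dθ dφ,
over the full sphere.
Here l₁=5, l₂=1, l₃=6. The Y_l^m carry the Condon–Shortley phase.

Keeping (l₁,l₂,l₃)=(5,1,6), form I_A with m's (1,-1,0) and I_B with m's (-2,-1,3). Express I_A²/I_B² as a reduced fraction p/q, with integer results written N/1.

l's match ⇒ only the (l;m) 3-j factors differ between A and B.
A: triangle coeff Δ(5,1,6) = 1/858; Σ_t [0,0]: t=0:+1/34560 = 1/34560; (3j)²=5/286 [(5 1 6; 1 -1 0)], sign=+1
B: triangle coeff Δ(5,1,6) = 1/858; Σ_t [0,0]: t=0:+1/60480 = 1/60480; (3j)²=6/143 [(5 1 6; -2 -1 3)], sign=-1
I_A²/I_B² = (5/286)/(6/143) = 5/12

5/12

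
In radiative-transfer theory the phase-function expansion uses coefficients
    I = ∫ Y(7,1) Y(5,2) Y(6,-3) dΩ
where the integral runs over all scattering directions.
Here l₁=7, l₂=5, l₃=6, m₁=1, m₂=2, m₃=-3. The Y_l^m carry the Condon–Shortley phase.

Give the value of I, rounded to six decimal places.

Checks pass: Σm=0; 18 even; l₃=6∈[2,12].
(2·7+1)(2·5+1)(2·6+1) = 2145
Δ: 6! 8! 4! / 19! → 1/174594420
sum: t=1:−1/4147200 t=2:+1/207360 t=3:−1/82944 t=4:+1/207360 t=5:−1/4147200 = -1/345600
3j²(7 5 6; 0 0 0) = Δ·Π!·Σ² = 420/46189  (sign -1)
sum: t=3:−1/622080 t=4:+1/414720 t=5:−1/2419200 t=6:+1/174182400 = 23/58060800
3j²(7 5 6; 1 2 -3) = Δ·Π!·Σ² = 1587/923780  (sign -1)
combine: 4πI² = 2145·420/46189·1587/923780 = 499905/14919047
take √, sign +1: I = 0.05163786

0.051638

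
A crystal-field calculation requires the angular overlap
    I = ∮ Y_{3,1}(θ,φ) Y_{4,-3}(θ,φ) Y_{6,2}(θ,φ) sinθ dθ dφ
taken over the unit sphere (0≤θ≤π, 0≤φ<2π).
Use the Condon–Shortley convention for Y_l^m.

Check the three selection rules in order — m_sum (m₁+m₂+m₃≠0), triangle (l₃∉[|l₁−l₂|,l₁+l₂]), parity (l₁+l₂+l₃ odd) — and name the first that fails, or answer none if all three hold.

parity

m₁+m₂+m₃ = 1 − 3 + 2 = 0  ✓
triangle: |3−4|=1 ≤ l₃=6 ≤ 3+4=7  ✓
parity: l₁+l₂+l₃ = 13 is odd  ✗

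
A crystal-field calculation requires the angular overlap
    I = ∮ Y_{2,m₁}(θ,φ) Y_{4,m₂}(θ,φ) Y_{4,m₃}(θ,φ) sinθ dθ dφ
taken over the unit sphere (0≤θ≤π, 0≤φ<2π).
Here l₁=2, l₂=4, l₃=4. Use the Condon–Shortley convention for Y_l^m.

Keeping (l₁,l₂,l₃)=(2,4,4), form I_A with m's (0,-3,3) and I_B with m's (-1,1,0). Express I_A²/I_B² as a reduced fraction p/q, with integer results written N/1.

Same 2,4,4: normalisation and zero-m 3j drop out of the ratio.
A: Δ: 2! 2! 6! / 11! → 1/13860; sum: t=0:+1/480 t=1:−1/720 = 1/1440; 3j²(2 4 4; 0 -3 3) = Δ·Π!·Σ² = 7/1980  (sign -1)
B: Δ: 2! 2! 6! / 11! → 1/13860; sum: t=1:−1/96 t=2:+1/72 = 1/288; 3j²(2 4 4; -1 1 0) = Δ·Π!·Σ² = 1/462  (sign +1)
I_A²/I_B² = (7/1980)/(1/462) = 49/30

49/30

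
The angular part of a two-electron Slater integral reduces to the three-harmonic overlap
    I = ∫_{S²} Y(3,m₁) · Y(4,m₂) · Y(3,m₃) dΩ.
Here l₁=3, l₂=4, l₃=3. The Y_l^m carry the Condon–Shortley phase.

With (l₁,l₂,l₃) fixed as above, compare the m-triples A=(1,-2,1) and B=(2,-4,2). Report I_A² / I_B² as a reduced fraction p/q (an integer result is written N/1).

Same 3,4,3: normalisation and zero-m 3j drop out of the ratio.
A: Δ: 4! 2! 4! / 11! → 1/34650; sum: t=0:+1/192 t=1:−1/36 t=2:+1/192 = -5/288; 3j²(3 4 3; 1 -2 1) = Δ·Π!·Σ² = 20/693  (sign -1)
B: Δ: 4! 2! 4! / 11! → 1/34650; sum: t=0:+1/576 = 1/576; 3j²(3 4 3; 2 -4 2) = Δ·Π!·Σ² = 5/99  (sign -1)
I_A²/I_B² = (20/693)/(5/99) = 4/7

4/7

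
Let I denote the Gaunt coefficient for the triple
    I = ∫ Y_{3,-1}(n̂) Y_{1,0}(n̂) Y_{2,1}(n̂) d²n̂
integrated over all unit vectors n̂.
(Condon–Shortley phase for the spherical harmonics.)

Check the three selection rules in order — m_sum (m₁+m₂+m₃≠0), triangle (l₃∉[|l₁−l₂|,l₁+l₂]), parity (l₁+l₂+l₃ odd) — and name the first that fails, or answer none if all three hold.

none

m₁+m₂+m₃ = -1 + 0 + 1 = 0  ✓
triangle: |3−1|=2 ≤ l₃=2 ≤ 3+1=4  ✓
parity: l₁+l₂+l₃ = 6 is even  ✓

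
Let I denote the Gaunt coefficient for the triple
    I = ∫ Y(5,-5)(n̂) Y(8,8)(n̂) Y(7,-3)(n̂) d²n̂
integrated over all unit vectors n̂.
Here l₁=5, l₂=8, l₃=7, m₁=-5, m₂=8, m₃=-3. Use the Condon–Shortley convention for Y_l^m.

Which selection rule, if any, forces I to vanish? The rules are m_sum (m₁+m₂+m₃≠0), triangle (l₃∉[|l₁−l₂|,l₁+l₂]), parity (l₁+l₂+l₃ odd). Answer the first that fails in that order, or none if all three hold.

none

Σmᵢ = 0  ✓
l₃∈[|l₁−l₂|,l₁+l₂]=[3,13], have l₃=7  ✓
Σlᵢ = 20 ⇒ even  ✓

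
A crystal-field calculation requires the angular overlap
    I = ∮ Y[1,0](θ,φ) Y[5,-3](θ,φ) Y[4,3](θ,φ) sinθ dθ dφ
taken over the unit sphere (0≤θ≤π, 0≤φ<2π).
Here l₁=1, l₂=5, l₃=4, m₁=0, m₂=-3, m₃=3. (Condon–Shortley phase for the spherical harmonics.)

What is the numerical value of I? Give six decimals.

Checks pass: Σm=0; 10 even; l₃=4∈[4,6].
(2·1+1)(2·5+1)(2·4+1) = 297
Δ: 2! 0! 8! / 11! → 1/495
sum: t=1:−1/576 = -1/576
3j²(1 5 4; 0 0 0) = Δ·Π!·Σ² = 5/99  (sign -1)
sum: t=1:−1/5040 = -1/5040
3j²(1 5 4; 0 -3 3) = Δ·Π!·Σ² = 16/495  (sign +1)
combine: 4πI² = 297·5/99·16/495 = 16/33
take √, sign -1: I = -0.19642560

-0.196426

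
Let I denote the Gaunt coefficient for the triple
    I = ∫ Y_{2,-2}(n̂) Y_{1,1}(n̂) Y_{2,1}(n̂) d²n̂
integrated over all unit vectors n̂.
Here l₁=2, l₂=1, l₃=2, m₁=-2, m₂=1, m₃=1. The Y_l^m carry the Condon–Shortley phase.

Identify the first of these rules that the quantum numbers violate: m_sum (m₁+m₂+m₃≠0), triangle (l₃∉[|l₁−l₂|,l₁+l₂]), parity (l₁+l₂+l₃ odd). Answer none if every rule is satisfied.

parity

m₁+m₂+m₃ = -2 + 1 + 1 = 0  ✓
triangle: |2−1|=1 ≤ l₃=2 ≤ 2+1=3  ✓
parity: l₁+l₂+l₃ = 5 is odd  ✗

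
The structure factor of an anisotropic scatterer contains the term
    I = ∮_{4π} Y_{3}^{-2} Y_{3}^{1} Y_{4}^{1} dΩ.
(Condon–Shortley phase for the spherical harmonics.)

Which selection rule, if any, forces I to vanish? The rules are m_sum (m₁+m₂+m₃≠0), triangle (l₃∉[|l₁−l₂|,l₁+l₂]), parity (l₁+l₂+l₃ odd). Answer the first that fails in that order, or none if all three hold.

Σmᵢ = 0  ✓
l₃∈[|l₁−l₂|,l₁+l₂]=[0,6], have l₃=4  ✓
Σlᵢ = 10 ⇒ even  ✓

none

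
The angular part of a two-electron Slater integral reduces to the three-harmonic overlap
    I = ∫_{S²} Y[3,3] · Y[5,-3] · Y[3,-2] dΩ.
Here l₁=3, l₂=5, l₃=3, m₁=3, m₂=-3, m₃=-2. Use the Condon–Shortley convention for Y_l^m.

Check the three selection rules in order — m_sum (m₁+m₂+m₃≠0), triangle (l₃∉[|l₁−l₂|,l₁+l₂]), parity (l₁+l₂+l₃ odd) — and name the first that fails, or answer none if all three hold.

azimuthal sum: 3 − 3 − 2 = -2  ✗
2 ≤ 3 ≤ 8 (triangle on l)
L = 3 + 5 + 3 = 11 (odd)

m_sum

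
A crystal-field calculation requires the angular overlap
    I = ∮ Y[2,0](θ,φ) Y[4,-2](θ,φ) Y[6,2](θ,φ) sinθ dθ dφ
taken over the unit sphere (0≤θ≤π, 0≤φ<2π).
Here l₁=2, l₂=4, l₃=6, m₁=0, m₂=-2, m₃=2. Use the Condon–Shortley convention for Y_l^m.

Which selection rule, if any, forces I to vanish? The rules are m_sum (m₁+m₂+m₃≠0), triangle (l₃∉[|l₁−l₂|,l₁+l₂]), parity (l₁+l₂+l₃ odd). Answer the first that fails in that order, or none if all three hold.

Σmᵢ = 0  ✓
l₃∈[|l₁−l₂|,l₁+l₂]=[2,6], have l₃=6  ✓
Σlᵢ = 12 ⇒ even  ✓

none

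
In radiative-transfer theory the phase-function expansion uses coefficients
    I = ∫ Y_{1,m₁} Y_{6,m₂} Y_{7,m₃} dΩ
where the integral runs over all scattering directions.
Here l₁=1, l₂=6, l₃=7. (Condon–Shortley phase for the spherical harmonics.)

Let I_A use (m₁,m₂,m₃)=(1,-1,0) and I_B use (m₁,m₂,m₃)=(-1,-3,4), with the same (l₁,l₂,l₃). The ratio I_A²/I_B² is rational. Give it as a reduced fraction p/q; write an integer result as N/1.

l's match ⇒ only the (l;m) 3-j factors differ between A and B.
A: triangle coeff Δ(1,6,7) = 1/1365; Σ_t [0,0]: t=0:+1/1209600 = 1/1209600; (3j)²=1/65 [(1 6 7; 1 -1 0)], sign=-1
B: triangle coeff Δ(1,6,7) = 1/1365; Σ_t [0,0]: t=0:+1/4354560 = 1/4354560; (3j)²=11/273 [(1 6 7; -1 -3 4)], sign=-1
I_A²/I_B² = (1/65)/(11/273) = 21/55

21/55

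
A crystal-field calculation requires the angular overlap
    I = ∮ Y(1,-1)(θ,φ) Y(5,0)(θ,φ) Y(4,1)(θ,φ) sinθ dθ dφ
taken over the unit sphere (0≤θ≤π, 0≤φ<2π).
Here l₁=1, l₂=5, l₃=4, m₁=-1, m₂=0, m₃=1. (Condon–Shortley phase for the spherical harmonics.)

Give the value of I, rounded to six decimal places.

0.155288

Rules hold: Σm=0, L=10 even, 4≤4≤6.
N = 3·11·9 = 297
Δ = 2!·0!·8!/11! = 1/495
Racah Σ t=1..1: t=1:−1/576 = -1/576
⇒ 3j(1 5 4; 0 0 0)² = 5/99, sgn -1
Racah Σ t=2..2: t=2:+1/1440 = 1/1440
⇒ 3j(1 5 4; -1 0 1)² = 2/99, sgn -1
4πI² = N·(3j₀)²·(3jₘ)² = 10/33
I = +1·√(0.30303/4π) = 0.15528807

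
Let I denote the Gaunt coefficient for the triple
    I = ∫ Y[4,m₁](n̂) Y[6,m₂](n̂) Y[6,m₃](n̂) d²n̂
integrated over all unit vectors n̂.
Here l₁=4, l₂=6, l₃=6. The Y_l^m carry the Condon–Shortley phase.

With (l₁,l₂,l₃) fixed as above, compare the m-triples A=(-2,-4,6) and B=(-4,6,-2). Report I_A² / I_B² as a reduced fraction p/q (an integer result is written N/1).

135/14

Same 4,6,6: normalisation and zero-m 3j drop out of the ratio.
A: Δ: 4! 4! 8! / 17! → 1/15315300; sum: t=2:+1/3870720 = 1/3870720; 3j²(4 6 6; -2 -4 6) = Δ·Π!·Σ² = 135/6188  (sign +1)
B: Δ: 4! 4! 8! / 17! → 1/15315300; sum: t=4:+1/23224320 = 1/23224320; 3j²(4 6 6; -4 6 -2) = Δ·Π!·Σ² = 1/442  (sign +1)
I_A²/I_B² = (135/6188)/(1/442) = 135/14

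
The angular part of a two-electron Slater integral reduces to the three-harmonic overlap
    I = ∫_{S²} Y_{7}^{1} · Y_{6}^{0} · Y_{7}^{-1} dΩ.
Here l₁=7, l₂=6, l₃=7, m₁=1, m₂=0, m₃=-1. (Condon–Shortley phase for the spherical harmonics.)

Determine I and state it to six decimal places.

-0.068814

Checks pass: Σm=0; 20 even; l₃=7∈[1,13].
(2·7+1)(2·6+1)(2·7+1) = 2925
Δ: 6! 8! 6! / 21! → 1/2444321880
sum: t=0:+1/2612736000 t=1:−1/20736000 t=2:+1/1658880 t=3:−1/746496 t=4:+1/1658880 t=5:−1/20736000 t=6:+1/2612736000 = -1/4354560
3j²(7 6 7; 0 0 0) = Δ·Π!·Σ² = 1000/138567  (sign +1)
sum: t=0:+1/746496000 t=1:−1/10368000 t=2:+1/1327104 t=3:−1/933120 t=4:+1/3317760 t=5:−1/72576000 t=6:+1/20901888000 = -1/7962624
3j²(7 6 7; 1 0 -1) = Δ·Π!·Σ² = 3125/1108536  (sign -1)
combine: 4πI² = 2925·1000/138567·3125/1108536 = 9765625/164109517
take √, sign -1: I = -0.06881422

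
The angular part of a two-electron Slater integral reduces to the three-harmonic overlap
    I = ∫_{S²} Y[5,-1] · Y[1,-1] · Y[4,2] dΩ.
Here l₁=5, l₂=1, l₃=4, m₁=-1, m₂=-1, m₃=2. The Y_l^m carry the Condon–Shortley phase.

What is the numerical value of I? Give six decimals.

-0.120286

m-sum 0 ✓  L=10 even ✓  4≤4≤6 ✓
Π(2lᵢ+1) = 11×3×9 = 297
triangle coeff Δ(5,1,4) = 1/495
Σ_t [1,1]: t=1:−1/576 = -1/576
(3j)²=5/99 [(5 1 4; 0 0 0)], sign=-1
Σ_t [0,0]: t=0:+1/2880 = 1/2880
(3j)²=2/165 [(5 1 4; -1 -1 2)], sign=+1
⇒ 4πI² = 2/11
I = (-1)√(2/11/(4π)) = -0.12028562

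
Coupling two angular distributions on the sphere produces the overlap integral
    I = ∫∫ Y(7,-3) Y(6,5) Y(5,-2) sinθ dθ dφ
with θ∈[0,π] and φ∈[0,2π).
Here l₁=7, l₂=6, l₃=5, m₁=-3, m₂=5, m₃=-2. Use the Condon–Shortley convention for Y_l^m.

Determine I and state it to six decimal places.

-0.138752

Checks pass: Σm=0; 18 even; l₃=5∈[1,13].
(2·7+1)(2·6+1)(2·5+1) = 2145
Δ: 8! 6! 4! / 19! → 1/174594420
sum: t=2:+1/4147200 t=3:−1/207360 t=4:+1/82944 t=5:−1/207360 t=6:+1/4147200 = 1/345600
3j²(7 6 5; 0 0 0) = Δ·Π!·Σ² = 420/46189  (sign -1)
sum: t=7:−1/4354560 t=8:+1/11612160 = -1/6967296
3j²(7 6 5; -3 5 -2) = Δ·Π!·Σ² = 625/50388  (sign +1)
combine: 4πI² = 2145·420/46189·625/50388 = 328125/1356277
take √, sign -1: I = -0.13875241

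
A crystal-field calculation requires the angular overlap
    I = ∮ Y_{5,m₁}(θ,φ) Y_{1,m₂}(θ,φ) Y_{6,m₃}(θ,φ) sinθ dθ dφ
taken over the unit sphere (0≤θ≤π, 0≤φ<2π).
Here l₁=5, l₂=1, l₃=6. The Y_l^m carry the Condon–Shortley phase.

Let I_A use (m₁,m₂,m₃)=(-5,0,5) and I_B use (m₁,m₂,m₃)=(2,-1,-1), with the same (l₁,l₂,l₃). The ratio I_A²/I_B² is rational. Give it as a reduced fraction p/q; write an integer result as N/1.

Shared (l₁,l₂,l₃)=(5,1,6): N and (l;000)² cancel in I_A²/I_B².
A: Δ = 0!·10!·2!/13! = 1/858; Racah Σ t=0..0: t=0:+1/3628800 = 1/3628800; ⇒ 3j(5 1 6; -5 0 5)² = 1/78, sgn -1
B: Δ = 0!·10!·2!/13! = 1/858; Racah Σ t=0..0: t=0:+1/60480 = 1/60480; ⇒ 3j(5 1 6; 2 -1 -1)² = 5/429, sgn -1
I_A²/I_B² = (1/78)/(5/429) = 11/10

11/10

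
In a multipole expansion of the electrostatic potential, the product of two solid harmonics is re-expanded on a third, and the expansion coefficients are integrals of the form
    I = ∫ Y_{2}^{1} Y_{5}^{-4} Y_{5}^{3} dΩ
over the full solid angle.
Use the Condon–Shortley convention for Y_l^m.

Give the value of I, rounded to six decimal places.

0.196098

Checks pass: Σm=0; 12 even; l₃=5∈[3,7].
(2·2+1)(2·5+1)(2·5+1) = 605
Δ: 2! 2! 8! / 13! → 1/38610
sum: t=0:+1/2880 t=1:−1/576 t=2:+1/2880 = -1/960
3j²(2 5 5; 0 0 0) = Δ·Π!·Σ² = 10/429  (sign +1)
sum: t=0:+1/10080 t=1:−1/80640 = 1/11520
3j²(2 5 5; 1 -4 3) = Δ·Π!·Σ² = 49/1430  (sign +1)
combine: 4πI² = 605·10/429·49/1430 = 245/507
take √, sign +1: I = 0.19609844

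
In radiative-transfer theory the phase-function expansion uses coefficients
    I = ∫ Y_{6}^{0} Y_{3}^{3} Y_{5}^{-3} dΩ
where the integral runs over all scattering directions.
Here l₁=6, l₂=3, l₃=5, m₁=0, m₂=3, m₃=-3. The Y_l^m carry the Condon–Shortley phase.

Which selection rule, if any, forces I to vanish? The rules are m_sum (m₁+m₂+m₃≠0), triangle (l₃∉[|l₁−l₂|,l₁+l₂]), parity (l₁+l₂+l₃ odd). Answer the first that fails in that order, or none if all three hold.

Σmᵢ = 0  ✓
l₃∈[|l₁−l₂|,l₁+l₂]=[3,9], have l₃=5  ✓
Σlᵢ = 14 ⇒ even  ✓

none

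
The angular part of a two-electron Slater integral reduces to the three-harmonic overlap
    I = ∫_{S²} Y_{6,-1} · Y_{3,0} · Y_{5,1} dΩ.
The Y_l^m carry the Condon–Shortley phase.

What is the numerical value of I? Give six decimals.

-0.123080

Rules hold: Σm=0, L=14 even, 3≤5≤9.
N = 13·7·11 = 1001
Δ = 4!·8!·2!/15! = 1/675675
Racah Σ t=1..3: t=1:−1/8640 t=2:+1/2304 t=3:−1/8640 = 7/34560
⇒ 3j(6 3 5; 0 0 0)² = 7/429, sgn -1
Racah Σ t=1..3: t=1:−1/17280 t=2:+1/2880 t=3:−1/6912 = 1/6912
⇒ 3j(6 3 5; -1 0 1)² = 5/429, sgn +1
4πI² = N·(3j₀)²·(3jₘ)² = 245/1287
I = -1·√(0.190365/4π) = -0.12308038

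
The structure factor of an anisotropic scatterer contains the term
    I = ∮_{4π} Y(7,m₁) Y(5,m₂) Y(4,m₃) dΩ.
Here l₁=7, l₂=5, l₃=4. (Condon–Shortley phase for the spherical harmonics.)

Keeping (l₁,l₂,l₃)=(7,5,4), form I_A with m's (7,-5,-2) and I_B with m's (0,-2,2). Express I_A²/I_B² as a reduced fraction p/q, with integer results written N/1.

Shared (l₁,l₂,l₃)=(7,5,4): N and (l;000)² cancel in I_A²/I_B².
A: Δ = 8!·6!·2!/17! = 1/6126120; Racah Σ t=0..0: t=0:+1/58060800 = 1/58060800; ⇒ 3j(7 5 4; 7 -5 -2)² = 3/136, sgn +1
B: Δ = 8!·6!·2!/17! = 1/6126120; Racah Σ t=1..3: t=1:−1/7257600 t=2:+1/172800 t=3:−1/69120 = -1/113400; ⇒ 3j(7 5 4; 0 -2 2)² = 512/36465, sgn -1
I_A²/I_B² = (3/136)/(512/36465) = 6435/4096

6435/4096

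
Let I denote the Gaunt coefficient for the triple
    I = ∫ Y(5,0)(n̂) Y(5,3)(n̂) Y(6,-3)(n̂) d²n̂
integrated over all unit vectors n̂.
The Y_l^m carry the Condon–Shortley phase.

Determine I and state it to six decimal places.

m-sum 0 ✓  L=16 even ✓  0≤6≤10 ✓
Π(2lᵢ+1) = 11×11×13 = 1573
triangle coeff Δ(5,5,6) = 1/28588560
Σ_t [0,4]: t=0:+1/345600 t=1:−1/13824 t=2:+1/5184 t=3:−1/13824 t=4:+1/345600 = 7/129600
(3j)²=80/7293 [(5 5 6; 0 0 0)], sign=+1
Σ_t [2,4]: t=2:+1/103680 t=3:−1/34560 t=4:+1/138240 = -1/82944
(3j)²=125/9724 [(5 5 6; 0 3 -3)], sign=+1
⇒ 4πI² = 2500/11271
I = (+1)√(2500/11271/(4π)) = 0.13285682

0.132857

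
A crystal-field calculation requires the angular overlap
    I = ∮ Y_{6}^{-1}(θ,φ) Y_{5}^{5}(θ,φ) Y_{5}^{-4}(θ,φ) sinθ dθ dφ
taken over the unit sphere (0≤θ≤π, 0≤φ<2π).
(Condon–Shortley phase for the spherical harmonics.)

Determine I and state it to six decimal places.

-0.094319

Rules hold: Σm=0, L=16 even, 1≤5≤11.
N = 13·11·11 = 1573
Δ = 6!·6!·4!/17! = 1/28588560
Racah Σ t=1..5: t=1:−1/345600 t=2:+1/13824 t=3:−1/5184 t=4:+1/13824 t=5:−1/345600 = -7/129600
⇒ 3j(6 5 5; 0 0 0)² = 80/7293, sgn +1
Racah Σ t=6..6: t=6:+1/2073600 = 1/2073600
⇒ 3j(6 5 5; -1 5 -4)² = 63/9724, sgn -1
4πI² = N·(3j₀)²·(3jₘ)² = 420/3757
I = -1·√(0.111791/4π) = -0.09431898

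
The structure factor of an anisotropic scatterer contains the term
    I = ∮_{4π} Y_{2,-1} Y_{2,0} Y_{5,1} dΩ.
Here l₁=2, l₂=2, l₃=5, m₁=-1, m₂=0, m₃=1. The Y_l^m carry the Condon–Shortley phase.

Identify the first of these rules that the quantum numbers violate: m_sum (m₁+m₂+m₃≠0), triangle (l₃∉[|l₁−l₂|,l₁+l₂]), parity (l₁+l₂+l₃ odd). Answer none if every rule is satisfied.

m₁+m₂+m₃ = -1 + 0 + 1 = 0  ✓
triangle: |2−2|=0 ≤ l₃=5 ≤ 2+2=4  ✗
parity: l₁+l₂+l₃ = 9 is odd

triangle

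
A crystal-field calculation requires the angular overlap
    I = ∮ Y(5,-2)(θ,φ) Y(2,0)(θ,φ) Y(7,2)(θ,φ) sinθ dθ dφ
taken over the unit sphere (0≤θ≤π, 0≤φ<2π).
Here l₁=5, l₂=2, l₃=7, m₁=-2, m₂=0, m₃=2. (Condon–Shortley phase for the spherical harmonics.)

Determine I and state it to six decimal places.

Checks pass: Σm=0; 14 even; l₃=7∈[3,7].
(2·5+1)(2·2+1)(2·7+1) = 825
Δ: 0! 10! 4! / 15! → 1/15015
sum: t=0:+1/57600 = 1/57600
3j²(5 2 7; 0 0 0) = Δ·Π!·Σ² = 21/715  (sign -1)
sum: t=0:+1/120960 = 1/120960
3j²(5 2 7; -2 0 2) = Δ·Π!·Σ² = 24/1001  (sign -1)
combine: 4πI² = 825·21/715·24/1001 = 1080/1859
take √, sign +1: I = 0.21501425

0.215014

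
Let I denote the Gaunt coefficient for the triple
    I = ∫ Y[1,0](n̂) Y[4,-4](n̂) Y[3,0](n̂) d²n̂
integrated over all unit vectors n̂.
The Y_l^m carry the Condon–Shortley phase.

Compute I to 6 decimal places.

0.000000

0 − 4 + 0 = -4 ≠ 0: azimuthal integral kills it; I = 0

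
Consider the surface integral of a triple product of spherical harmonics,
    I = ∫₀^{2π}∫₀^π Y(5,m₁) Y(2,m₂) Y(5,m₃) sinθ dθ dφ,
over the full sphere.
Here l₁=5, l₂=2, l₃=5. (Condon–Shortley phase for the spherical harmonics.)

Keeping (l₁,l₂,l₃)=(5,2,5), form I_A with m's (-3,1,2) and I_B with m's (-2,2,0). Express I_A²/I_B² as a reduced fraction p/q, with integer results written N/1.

5/7

Same 5,2,5: normalisation and zero-m 3j drop out of the ratio.
A: Δ: 2! 8! 2! / 13! → 1/38610; sum: t=1:−1/10080 t=2:+1/2880 = 1/4032; 3j²(5 2 5; -3 1 2) = Δ·Π!·Σ² = 10/429  (sign -1)
B: Δ: 2! 8! 2! / 13! → 1/38610; sum: t=2:+1/2880 = 1/2880; 3j²(5 2 5; -2 2 0) = Δ·Π!·Σ² = 14/429  (sign -1)
I_A²/I_B² = (10/429)/(14/429) = 5/7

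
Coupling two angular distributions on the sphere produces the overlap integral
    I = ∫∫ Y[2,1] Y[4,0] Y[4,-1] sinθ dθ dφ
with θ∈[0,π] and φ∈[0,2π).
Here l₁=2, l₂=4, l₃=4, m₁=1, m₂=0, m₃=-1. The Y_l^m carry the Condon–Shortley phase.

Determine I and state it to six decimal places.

Rules hold: Σm=0, L=10 even, 2≤4≤6.
N = 5·9·9 = 405
Δ = 2!·2!·6!/11! = 1/13860
Racah Σ t=0..2: t=0:+1/192 t=1:−1/36 t=2:+1/192 = -5/288
⇒ 3j(2 4 4; 0 0 0)² = 20/693, sgn -1
Racah Σ t=0..1: t=0:+1/96 t=1:−1/72 = -1/288
⇒ 3j(2 4 4; 1 0 -1)² = 1/462, sgn +1
4πI² = N·(3j₀)²·(3jₘ)² = 150/5929
I = -1·√(0.0252994/4π) = -0.04486937

-0.044869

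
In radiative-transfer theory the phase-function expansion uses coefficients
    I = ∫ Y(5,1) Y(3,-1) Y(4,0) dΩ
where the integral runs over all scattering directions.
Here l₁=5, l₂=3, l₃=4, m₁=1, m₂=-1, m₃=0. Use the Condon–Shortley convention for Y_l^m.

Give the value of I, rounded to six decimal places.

-0.086020

Checks pass: Σm=0; 12 even; l₃=4∈[2,8].
(2·5+1)(2·3+1)(2·4+1) = 693
Δ: 4! 6! 2! / 13! → 1/180180
sum: t=1:−1/576 t=2:+1/144 t=3:−1/576 = 1/288
3j²(5 3 4; 0 0 0) = Δ·Π!·Σ² = 20/1001  (sign +1)
sum: t=0:+1/2304 t=1:−1/216 t=2:+1/384 = -11/6912
3j²(5 3 4; 1 -1 0) = Δ·Π!·Σ² = 11/1638  (sign -1)
combine: 4πI² = 693·20/1001·11/1638 = 110/1183
take √, sign -1: I = -0.08601992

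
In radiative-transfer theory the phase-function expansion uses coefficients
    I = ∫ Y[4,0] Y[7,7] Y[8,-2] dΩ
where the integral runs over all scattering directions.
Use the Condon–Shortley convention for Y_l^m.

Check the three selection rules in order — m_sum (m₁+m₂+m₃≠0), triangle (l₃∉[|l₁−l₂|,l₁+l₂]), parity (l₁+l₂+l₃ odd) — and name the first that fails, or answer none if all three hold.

m_sum

azimuthal sum: 0 + 7 − 2 = 5  ✗
3 ≤ 8 ≤ 11 (triangle on l)
L = 4 + 7 + 8 = 19 (odd)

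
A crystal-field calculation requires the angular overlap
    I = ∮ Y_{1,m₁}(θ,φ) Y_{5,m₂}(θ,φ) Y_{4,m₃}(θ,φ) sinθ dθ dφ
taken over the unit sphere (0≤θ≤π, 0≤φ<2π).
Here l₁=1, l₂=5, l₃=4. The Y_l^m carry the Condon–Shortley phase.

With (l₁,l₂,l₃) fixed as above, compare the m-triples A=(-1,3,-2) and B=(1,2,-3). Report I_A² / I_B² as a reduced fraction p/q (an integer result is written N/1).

28/3

l's match ⇒ only the (l;m) 3-j factors differ between A and B.
A: triangle coeff Δ(1,5,4) = 1/495; Σ_t [2,2]: t=2:+1/2880 = 1/2880; (3j)²=28/495 [(1 5 4; -1 3 -2)], sign=+1
B: triangle coeff Δ(1,5,4) = 1/495; Σ_t [0,0]: t=0:+1/10080 = 1/10080; (3j)²=1/165 [(1 5 4; 1 2 -3)], sign=-1
I_A²/I_B² = (28/495)/(1/165) = 28/3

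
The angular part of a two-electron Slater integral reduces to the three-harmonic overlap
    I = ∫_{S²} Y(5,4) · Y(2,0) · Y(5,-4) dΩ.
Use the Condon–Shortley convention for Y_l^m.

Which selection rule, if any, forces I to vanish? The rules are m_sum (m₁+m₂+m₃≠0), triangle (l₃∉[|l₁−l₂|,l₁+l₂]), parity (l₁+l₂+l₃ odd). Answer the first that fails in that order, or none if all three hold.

Σmᵢ = 0  ✓
l₃∈[|l₁−l₂|,l₁+l₂]=[3,7], have l₃=5  ✓
Σlᵢ = 12 ⇒ even  ✓

none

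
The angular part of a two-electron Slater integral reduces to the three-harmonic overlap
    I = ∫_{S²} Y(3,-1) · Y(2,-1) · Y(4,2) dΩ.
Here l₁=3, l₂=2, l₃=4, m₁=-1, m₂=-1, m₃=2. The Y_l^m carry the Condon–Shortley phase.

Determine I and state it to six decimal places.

0.000000

l₁+l₂+l₃=9 is odd: 3j(l;000)=0 ⇒ I=0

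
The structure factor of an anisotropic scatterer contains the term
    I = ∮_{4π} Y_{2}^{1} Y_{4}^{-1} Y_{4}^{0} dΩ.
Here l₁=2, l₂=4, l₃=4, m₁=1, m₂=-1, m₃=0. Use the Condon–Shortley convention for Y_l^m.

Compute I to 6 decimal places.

-0.044869

Checks pass: Σm=0; 10 even; l₃=4∈[2,6].
(2·2+1)(2·4+1)(2·4+1) = 405
Δ: 2! 2! 6! / 11! → 1/13860
sum: t=0:+1/192 t=1:−1/36 t=2:+1/192 = -5/288
3j²(2 4 4; 0 0 0) = Δ·Π!·Σ² = 20/693  (sign -1)
sum: t=0:+1/72 t=1:−1/96 = 1/288
3j²(2 4 4; 1 -1 0) = Δ·Π!·Σ² = 1/462  (sign +1)
combine: 4πI² = 405·20/693·1/462 = 150/5929
take √, sign -1: I = -0.04486937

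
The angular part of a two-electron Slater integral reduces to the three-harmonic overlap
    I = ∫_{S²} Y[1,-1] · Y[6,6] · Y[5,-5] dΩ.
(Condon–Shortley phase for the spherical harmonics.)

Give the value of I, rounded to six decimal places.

0.331940

Rules hold: Σm=0, L=12 even, 5≤5≤7.
N = 3·13·11 = 429
Δ = 2!·0!·10!/13! = 1/858
Racah Σ t=1..1: t=1:−1/14400 = -1/14400
⇒ 3j(1 6 5; 0 0 0)² = 6/143, sgn +1
Racah Σ t=2..2: t=2:+1/7257600 = 1/7257600
⇒ 3j(1 6 5; -1 6 -5)² = 1/13, sgn +1
4πI² = N·(3j₀)²·(3jₘ)² = 18/13
I = +1·√(1.38462/4π) = 0.33194004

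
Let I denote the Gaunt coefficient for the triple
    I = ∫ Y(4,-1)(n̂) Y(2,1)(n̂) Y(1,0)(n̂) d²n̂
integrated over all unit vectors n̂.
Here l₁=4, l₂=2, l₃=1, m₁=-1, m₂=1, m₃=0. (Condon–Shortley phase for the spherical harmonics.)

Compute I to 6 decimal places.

0.000000

|4−2|≤1≤4+2 violated ⇒ I = 0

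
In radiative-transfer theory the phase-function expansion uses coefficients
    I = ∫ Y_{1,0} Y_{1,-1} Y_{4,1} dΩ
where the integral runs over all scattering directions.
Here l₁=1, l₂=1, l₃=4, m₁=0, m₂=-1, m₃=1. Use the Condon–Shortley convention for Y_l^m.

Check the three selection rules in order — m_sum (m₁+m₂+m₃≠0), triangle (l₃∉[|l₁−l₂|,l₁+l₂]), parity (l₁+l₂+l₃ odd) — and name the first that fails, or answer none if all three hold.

triangle

m₁+m₂+m₃ = 0 − 1 + 1 = 0  ✓
triangle: |1−1|=0 ≤ l₃=4 ≤ 1+1=2  ✗
parity: l₁+l₂+l₃ = 6 is even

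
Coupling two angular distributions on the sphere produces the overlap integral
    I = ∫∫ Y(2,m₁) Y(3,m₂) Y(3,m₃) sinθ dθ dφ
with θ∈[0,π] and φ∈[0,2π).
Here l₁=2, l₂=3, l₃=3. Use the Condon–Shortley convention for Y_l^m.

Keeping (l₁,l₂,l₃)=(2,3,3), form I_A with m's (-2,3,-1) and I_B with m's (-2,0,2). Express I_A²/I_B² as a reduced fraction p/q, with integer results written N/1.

1/2

Shared (l₁,l₂,l₃)=(2,3,3): N and (l;000)² cancel in I_A²/I_B².
A: Δ = 2!·2!·4!/9! = 1/3780; Racah Σ t=2..2: t=2:+1/96 = 1/96; ⇒ 3j(2 3 3; -2 3 -1)² = 1/42, sgn +1
B: Δ = 2!·2!·4!/9! = 1/3780; Racah Σ t=2..2: t=2:+1/24 = 1/24; ⇒ 3j(2 3 3; -2 0 2)² = 1/21, sgn -1
I_A²/I_B² = (1/42)/(1/21) = 1/2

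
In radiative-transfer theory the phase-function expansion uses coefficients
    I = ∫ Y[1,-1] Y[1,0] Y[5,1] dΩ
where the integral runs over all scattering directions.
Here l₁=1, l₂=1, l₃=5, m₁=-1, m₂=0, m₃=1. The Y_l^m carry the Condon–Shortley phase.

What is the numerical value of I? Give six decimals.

|1−1|≤5≤1+1 violated ⇒ I = 0

0.000000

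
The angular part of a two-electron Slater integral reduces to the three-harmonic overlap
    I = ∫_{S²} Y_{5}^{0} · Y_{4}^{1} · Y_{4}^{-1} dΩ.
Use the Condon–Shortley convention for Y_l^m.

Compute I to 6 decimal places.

Σlᵢ=13 odd — θ-integrand is odd under cosθ→−cosθ; I=0

0.000000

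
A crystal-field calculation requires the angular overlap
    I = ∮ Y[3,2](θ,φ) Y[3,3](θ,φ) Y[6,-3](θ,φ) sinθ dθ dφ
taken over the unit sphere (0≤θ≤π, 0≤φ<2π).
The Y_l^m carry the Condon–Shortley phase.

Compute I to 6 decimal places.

Σmᵢ = 2 ≠ 0, so the φ-integral vanishes; I = 0

0.000000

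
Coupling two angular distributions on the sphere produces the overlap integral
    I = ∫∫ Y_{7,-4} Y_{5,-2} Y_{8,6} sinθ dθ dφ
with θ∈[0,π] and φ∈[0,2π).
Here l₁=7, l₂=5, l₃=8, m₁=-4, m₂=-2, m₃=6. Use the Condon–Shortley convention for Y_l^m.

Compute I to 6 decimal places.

0.099372

Checks pass: Σm=0; 20 even; l₃=8∈[2,12].
(2·7+1)(2·5+1)(2·8+1) = 2805
Δ: 4! 10! 6! / 21! → 1/814773960
sum: t=0:+1/87091200 t=1:−1/4976640 t=2:+1/2073600 t=3:−1/4976640 t=4:+1/87091200 = 1/9676800
3j²(7 5 8; 0 0 0) = Δ·Π!·Σ² = 360/46189  (sign +1)
sum: t=1:−1/1045094400 t=2:+1/174182400 t=3:−1/348364800 = 1/522547200
3j²(7 5 8; -4 -2 6) = Δ·Π!·Σ² = 11/1938  (sign +1)
combine: 4πI² = 2805·360/46189·11/1938 = 9900/79781
take √, sign +1: I = 0.09937175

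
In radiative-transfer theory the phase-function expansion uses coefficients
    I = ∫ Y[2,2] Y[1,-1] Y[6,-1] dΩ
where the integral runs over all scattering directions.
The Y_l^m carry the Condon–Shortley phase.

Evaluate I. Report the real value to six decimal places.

|2−1|≤6≤2+1 violated ⇒ I = 0

0.000000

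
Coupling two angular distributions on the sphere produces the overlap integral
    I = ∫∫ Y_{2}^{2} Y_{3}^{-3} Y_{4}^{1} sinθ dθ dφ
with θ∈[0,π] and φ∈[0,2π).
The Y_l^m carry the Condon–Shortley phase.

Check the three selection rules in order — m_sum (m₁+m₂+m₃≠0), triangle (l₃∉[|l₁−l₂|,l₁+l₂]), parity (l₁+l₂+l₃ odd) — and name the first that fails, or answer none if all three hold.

parity

m₁+m₂+m₃ = 2 − 3 + 1 = 0  ✓
triangle: |2−3|=1 ≤ l₃=4 ≤ 2+3=5  ✓
parity: l₁+l₂+l₃ = 9 is odd  ✗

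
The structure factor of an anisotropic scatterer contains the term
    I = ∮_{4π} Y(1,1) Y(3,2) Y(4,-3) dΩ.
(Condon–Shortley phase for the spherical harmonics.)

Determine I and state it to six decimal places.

-0.282095

m-sum 0 ✓  L=8 even ✓  2≤4≤4 ✓
Π(2lᵢ+1) = 3×7×9 = 189
triangle coeff Δ(1,3,4) = 1/252
Σ_t [0,0]: t=0:+1/36 = 1/36
(3j)²=4/63 [(1 3 4; 0 0 0)], sign=+1
Σ_t [0,0]: t=0:+1/240 = 1/240
(3j)²=1/12 [(1 3 4; 1 2 -3)], sign=-1
⇒ 4πI² = 1/1
I = (-1)√(1/1/(4π)) = -0.28209479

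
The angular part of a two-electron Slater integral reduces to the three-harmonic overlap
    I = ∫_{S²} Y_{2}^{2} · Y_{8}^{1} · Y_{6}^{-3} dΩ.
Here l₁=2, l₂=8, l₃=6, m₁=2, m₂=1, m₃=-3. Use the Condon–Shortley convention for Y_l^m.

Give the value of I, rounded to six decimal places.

m-sum 0 ✓  L=16 even ✓  6≤6≤10 ✓
Π(2lᵢ+1) = 5×17×13 = 1105
triangle coeff Δ(2,8,6) = 1/30940
Σ_t [2,2]: t=2:+1/2073600 = 1/2073600
(3j)²=28/1105 [(2 8 6; 0 0 0)], sign=+1
Σ_t [0,0]: t=0:+1/52254720 = 1/52254720
(3j)²=1/884 [(2 8 6; 2 1 -3)], sign=-1
⇒ 4πI² = 7/221
I = (-1)√(7/221/(4π)) = -0.05020511

-0.050205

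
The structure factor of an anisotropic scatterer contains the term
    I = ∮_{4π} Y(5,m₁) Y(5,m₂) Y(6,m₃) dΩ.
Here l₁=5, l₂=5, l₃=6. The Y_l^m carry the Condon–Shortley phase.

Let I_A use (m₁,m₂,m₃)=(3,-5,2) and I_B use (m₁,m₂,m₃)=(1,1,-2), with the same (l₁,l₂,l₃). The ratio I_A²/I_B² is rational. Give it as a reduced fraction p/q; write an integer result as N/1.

5/4

Same 5,5,6: normalisation and zero-m 3j drop out of the ratio.
A: Δ: 4! 6! 6! / 17! → 1/28588560; sum: t=0:+1/829440 = 1/829440; 3j²(5 5 6; 3 -5 2) = Δ·Π!·Σ² = 35/2431  (sign +1)
B: Δ: 4! 6! 6! / 17! → 1/28588560; sum: t=0:+1/829440 t=1:−1/25920 t=2:+1/9216 t=3:−1/25920 t=4:+1/829440 = 7/207360; 3j²(5 5 6; 1 1 -2) = Δ·Π!·Σ² = 28/2431  (sign +1)
I_A²/I_B² = (35/2431)/(28/2431) = 5/4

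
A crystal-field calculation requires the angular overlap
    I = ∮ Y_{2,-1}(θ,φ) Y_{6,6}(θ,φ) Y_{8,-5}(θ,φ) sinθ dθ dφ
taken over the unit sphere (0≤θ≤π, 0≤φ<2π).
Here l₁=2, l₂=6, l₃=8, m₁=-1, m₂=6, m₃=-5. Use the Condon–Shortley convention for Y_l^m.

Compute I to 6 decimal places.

Rules hold: Σm=0, L=16 even, 4≤8≤8.
N = 5·13·17 = 1105
Δ = 0!·4!·12!/17! = 1/30940
Racah Σ t=0..0: t=0:+1/2073600 = 1/2073600
⇒ 3j(2 6 8; 0 0 0)² = 28/1105, sgn +1
Racah Σ t=0..0: t=0:+1/2874009600 = 1/2874009600
⇒ 3j(2 6 8; -1 6 -5)² = 1/2380, sgn -1
4πI² = N·(3j₀)²·(3jₘ)² = 1/85
I = -1·√(0.0117647/4π) = -0.03059748

-0.030597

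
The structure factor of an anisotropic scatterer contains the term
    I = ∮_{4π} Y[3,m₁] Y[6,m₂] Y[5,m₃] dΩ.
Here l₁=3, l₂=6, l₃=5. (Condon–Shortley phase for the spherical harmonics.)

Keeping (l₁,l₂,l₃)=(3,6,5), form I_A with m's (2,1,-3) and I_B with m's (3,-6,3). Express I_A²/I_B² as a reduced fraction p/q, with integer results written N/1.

64/33

l's match ⇒ only the (l;m) 3-j factors differ between A and B.
A: triangle coeff Δ(3,6,5) = 1/675675; Σ_t [0,1]: t=0:+1/120960 t=1:−1/17280 = -1/20160; (3j)²=64/3003 [(3 6 5; 2 1 -3)], sign=-1
B: triangle coeff Δ(3,6,5) = 1/675675; Σ_t [0,0]: t=0:+1/1935360 = 1/1935360; (3j)²=1/91 [(3 6 5; 3 -6 3)], sign=+1
I_A²/I_B² = (64/3003)/(1/91) = 64/33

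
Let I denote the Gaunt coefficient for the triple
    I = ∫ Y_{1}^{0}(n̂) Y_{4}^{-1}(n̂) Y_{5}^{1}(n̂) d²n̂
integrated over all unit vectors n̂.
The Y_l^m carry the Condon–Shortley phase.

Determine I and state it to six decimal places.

Rules hold: Σm=0, L=10 even, 3≤5≤5.
N = 3·9·11 = 297
Δ = 0!·2!·8!/11! = 1/495
Racah Σ t=0..0: t=0:+1/576 = 1/576
⇒ 3j(1 4 5; 0 0 0)² = 5/99, sgn -1
Racah Σ t=0..0: t=0:+1/720 = 1/720
⇒ 3j(1 4 5; 0 -1 1)² = 8/165, sgn +1
4πI² = N·(3j₀)²·(3jₘ)² = 8/11
I = -1·√(0.727273/4π) = -0.24057125

-0.240571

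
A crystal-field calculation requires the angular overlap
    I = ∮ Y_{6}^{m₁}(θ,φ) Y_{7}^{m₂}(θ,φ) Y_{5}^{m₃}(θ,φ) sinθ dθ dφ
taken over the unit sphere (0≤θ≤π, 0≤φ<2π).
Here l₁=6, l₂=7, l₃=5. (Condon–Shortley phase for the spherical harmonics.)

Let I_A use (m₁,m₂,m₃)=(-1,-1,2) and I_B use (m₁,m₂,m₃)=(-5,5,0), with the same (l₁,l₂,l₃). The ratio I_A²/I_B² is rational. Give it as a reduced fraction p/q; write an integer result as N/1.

l's match ⇒ only the (l;m) 3-j factors differ between A and B.
A: triangle coeff Δ(6,7,5) = 1/174594420; Σ_t [3,6]: t=3:−1/622080 t=4:+1/165888 t=5:−1/345600 t=6:+1/6220800 = 7/4147200; (3j)²=2401/277134 [(6 7 5; -1 -1 2)], sign=-1
B: triangle coeff Δ(6,7,5) = 1/174594420; Σ_t [7,8]: t=7:−1/14515200 t=8:+1/11612160 = 1/58060800; (3j)²=55/58786 [(6 7 5; -5 5 0)], sign=-1
I_A²/I_B² = (2401/277134)/(55/58786) = 16807/1815

16807/1815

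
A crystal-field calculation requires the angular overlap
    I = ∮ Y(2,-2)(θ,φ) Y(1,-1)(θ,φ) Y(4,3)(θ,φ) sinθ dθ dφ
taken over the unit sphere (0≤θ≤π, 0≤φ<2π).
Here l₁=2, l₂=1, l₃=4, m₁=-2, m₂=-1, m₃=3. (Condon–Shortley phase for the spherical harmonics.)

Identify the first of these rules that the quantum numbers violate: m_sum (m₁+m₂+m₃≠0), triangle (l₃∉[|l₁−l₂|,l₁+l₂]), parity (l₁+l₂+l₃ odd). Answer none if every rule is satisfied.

triangle

Σmᵢ = 0  ✓
l₃∈[|l₁−l₂|,l₁+l₂]=[1,3], have l₃=4  ✗
Σlᵢ = 7 ⇒ odd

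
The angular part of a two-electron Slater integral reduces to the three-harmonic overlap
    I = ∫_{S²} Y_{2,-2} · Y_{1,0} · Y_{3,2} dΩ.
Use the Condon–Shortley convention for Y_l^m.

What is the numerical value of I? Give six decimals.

Checks pass: Σm=0; 6 even; l₃=3∈[1,3].
(2·2+1)(2·1+1)(2·3+1) = 105
Δ: 0! 4! 2! / 7! → 1/105
sum: t=0:+1/4 = 1/4
3j²(2 1 3; 0 0 0) = Δ·Π!·Σ² = 3/35  (sign -1)
sum: t=0:+1/24 = 1/24
3j²(2 1 3; -2 0 2) = Δ·Π!·Σ² = 1/21  (sign -1)
combine: 4πI² = 105·3/35·1/21 = 3/7
take √, sign +1: I = 0.18467439

0.184674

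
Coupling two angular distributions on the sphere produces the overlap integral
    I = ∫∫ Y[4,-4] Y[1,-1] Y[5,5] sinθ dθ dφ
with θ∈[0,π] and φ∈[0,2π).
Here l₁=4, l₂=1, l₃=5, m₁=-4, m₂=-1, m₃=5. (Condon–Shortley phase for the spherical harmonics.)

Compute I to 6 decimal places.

-0.329416

m-sum 0 ✓  L=10 even ✓  3≤5≤5 ✓
Π(2lᵢ+1) = 9×3×11 = 297
triangle coeff Δ(4,1,5) = 1/495
Σ_t [0,0]: t=0:+1/576 = 1/576
(3j)²=5/99 [(4 1 5; 0 0 0)], sign=-1
Σ_t [0,0]: t=0:+1/80640 = 1/80640
(3j)²=1/11 [(4 1 5; -4 -1 5)], sign=+1
⇒ 4πI² = 15/11
I = (-1)√(15/11/(4π)) = -0.32941575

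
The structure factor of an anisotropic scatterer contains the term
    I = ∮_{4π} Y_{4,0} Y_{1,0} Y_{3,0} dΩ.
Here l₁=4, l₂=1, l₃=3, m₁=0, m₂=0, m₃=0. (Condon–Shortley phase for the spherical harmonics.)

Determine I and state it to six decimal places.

0.246233

Checks pass: Σm=0; 8 even; l₃=3∈[3,5].
(2·4+1)(2·1+1)(2·3+1) = 189
Δ: 2! 6! 0! / 9! → 1/252
sum: t=1:−1/36 = -1/36
3j²(4 1 3; 0 0 0) = Δ·Π!·Σ² = 4/63  (sign +1)
(m-triple is (0,0,0) — same symbol as above.)
combine: 4πI² = 189·4/63·4/63 = 16/21
take √, sign +1: I = 0.24623252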